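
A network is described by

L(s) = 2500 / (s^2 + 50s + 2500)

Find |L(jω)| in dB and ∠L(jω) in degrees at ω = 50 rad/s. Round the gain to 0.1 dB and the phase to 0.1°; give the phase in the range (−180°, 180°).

0.0 dB, -90.0°

At s = jω = j50:
quadratic: (j50)² + 50·j50 + 2500 = 0 + j2500 → |·| ≈ 2500, ∠ ≈ 90.00°
|L| = 2500 / 2500 ≈ 1
Gain = 20 log₁₀(1) ≈ 0.00 dB
∠L = 0.00° − 90.00° = -90.00°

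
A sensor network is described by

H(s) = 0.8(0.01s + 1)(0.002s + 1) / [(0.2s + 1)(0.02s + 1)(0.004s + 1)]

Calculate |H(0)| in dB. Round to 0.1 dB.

H(0) = 0.8 · 1 / 1 = 0.8
20 log₁₀(0.8) ≈ -1.94 dB

-1.9 dB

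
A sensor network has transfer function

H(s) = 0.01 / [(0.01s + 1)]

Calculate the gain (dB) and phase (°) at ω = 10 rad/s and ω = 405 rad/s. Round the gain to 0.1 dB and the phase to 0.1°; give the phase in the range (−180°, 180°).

At ω = 10 rad/s:
pole (1 + j10·0.01) = 1 + j0.1 → |·| ≈ 1.005, ∠ ≈ 5.71°
|H| = 0.01 · 1 / (1.005) ≈ 0.0099502
Gain = 20 log₁₀(0.0099502) ≈ -40.04 dB
∠H = (0°) − (5.71°) = -5.71°

At ω = 405 rad/s:
pole (1 + j405·0.01) = 1 + j4.05 → |·| ≈ 4.1716, ∠ ≈ 76.13°
|H| = 0.01 · 1 / (4.1716) ≈ 0.0023972
Gain = 20 log₁₀(0.0023972) ≈ -52.41 dB
∠H = (0°) − (76.13°) = -76.13°

ω = 10: -40.0 dB, -5.7°; ω = 405: -52.4 dB, -76.1°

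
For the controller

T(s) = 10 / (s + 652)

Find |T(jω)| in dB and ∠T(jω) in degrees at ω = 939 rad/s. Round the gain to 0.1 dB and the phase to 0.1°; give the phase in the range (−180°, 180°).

At s = jω = j939:
pole (s+652): 652 + j939 → |·| = √(652²+939²) = √1306825 ≈ 1143.2, ∠ = arctan(939/652) ≈ 55.23°
|T| = 10 / 1143.2 ≈ 0.0087474
Gain = 20 log₁₀(0.0087474) ≈ -41.16 dB
∠T = 0.00° − 55.23° = -55.23°

-41.2 dB, -55.2°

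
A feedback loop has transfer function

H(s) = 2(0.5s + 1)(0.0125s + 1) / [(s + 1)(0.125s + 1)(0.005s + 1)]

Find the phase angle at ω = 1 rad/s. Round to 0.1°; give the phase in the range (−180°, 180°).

-25.1°

At ω = 1 rad/s:
zero (1 + j1·0.5) = 1 + j0.5 → |·| ≈ 1.118, ∠ ≈ 26.57°
zero (1 + j1·0.0125) = 1 + j0.0125 → |·| ≈ 1.0001, ∠ ≈ 0.72°
pole (1 + j1·1) = 1 + j1 → |·| ≈ 1.4142, ∠ ≈ 45.00°
pole (1 + j1·0.125) = 1 + j0.125 → |·| ≈ 1.0078, ∠ ≈ 7.13°
pole (1 + j1·0.005) = 1 + j0.005 → |·| ≈ 1, ∠ ≈ 0.29°
∠H = (26.57° + 0.72°) − (45.00° + 7.13° + 0.29°) = -25.13°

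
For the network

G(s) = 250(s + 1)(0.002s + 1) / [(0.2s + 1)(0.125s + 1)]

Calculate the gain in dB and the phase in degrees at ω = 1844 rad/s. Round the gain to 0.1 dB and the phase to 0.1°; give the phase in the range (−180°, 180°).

26.3 dB, -14.8°

At ω = 1844 rad/s:
zero (1 + j1844·1) = 1 + j1844 → |·| ≈ 1844, ∠ ≈ 89.97°
zero (1 + j1844·0.002) = 1 + j3.688 → |·| ≈ 3.8212, ∠ ≈ 74.83°
pole (1 + j1844·0.2) = 1 + j368.8 → |·| ≈ 368.8, ∠ ≈ 89.84°
pole (1 + j1844·0.125) = 1 + j230.5 → |·| ≈ 230.5, ∠ ≈ 89.75°
|G| = 250 · 1844 · 3.8212 / (368.8 · 230.5) ≈ 20.722
Gain = 20 log₁₀(20.722) ≈ 26.33 dB
∠G = (89.97° + 74.83°) − (89.84° + 89.75°) = -14.79°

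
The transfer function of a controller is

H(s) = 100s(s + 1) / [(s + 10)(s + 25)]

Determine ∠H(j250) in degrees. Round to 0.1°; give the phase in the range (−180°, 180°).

7.8°

At s = jω = j250:
zero (s+1): 1 + j250 → |·| = √(1²+250²) = √62501 ≈ 250, ∠ = arctan(250/1) ≈ 89.77°
zero at origin: s = j250 → |·| = 250, ∠ = 90.00°
pole (s+10): 10 + j250 → |·| = √(10²+250²) = √62600 ≈ 250.2, ∠ = arctan(250/10) ≈ 87.71°
pole (s+25): 25 + j250 → |·| = √(25²+250²) = √63125 ≈ 251.25, ∠ = arctan(250/25) ≈ 84.29°
∠H = 179.77° − 172.00° = 7.77°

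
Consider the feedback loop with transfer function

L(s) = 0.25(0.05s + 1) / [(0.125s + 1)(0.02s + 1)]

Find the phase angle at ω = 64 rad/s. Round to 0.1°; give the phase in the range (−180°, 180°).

At ω = 64 rad/s:
zero (1 + j64·0.05) = 1 + j3.2 → |·| ≈ 3.3526, ∠ ≈ 72.65°
pole (1 + j64·0.125) = 1 + j8 → |·| ≈ 8.0623, ∠ ≈ 82.87°
pole (1 + j64·0.02) = 1 + j1.28 → |·| ≈ 1.6243, ∠ ≈ 52.00°
∠L = (72.65°) − (82.87° + 52.00°) = -62.22°

-62.2°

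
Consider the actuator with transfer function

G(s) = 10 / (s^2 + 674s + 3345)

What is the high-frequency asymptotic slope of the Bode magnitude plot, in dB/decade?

-40 dB/decade

Each pole contributes −20 dB/decade at high frequency; each zero contributes +20 dB/decade.
Net: 0 zero(s) − 2 pole(s) → -40 dB/decade.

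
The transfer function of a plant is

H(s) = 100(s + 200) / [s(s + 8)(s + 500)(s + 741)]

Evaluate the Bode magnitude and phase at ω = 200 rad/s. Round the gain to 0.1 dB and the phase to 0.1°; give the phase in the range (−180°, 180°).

-115.3 dB, -169.6°

At s = jω = j200:
zero (s+200): 200 + j200 → |·| = √(200²+200²) = √80000 ≈ 282.84, ∠ = arctan(200/200) ≈ 45.00°
pole (s+8): 8 + j200 → |·| = √(8²+200²) = √40064 ≈ 200.16, ∠ = arctan(200/8) ≈ 87.71°
pole (s+500): 500 + j200 → |·| = √(500²+200²) = √290000 ≈ 538.52, ∠ = arctan(200/500) ≈ 21.80°
pole (s+741): 741 + j200 → |·| = √(741²+200²) = √589081 ≈ 767.52, ∠ = arctan(200/741) ≈ 15.10°
pole at origin: |s| = 200, ∠ = 90.00° (in denominator)
|H| = 100 · 282.84 / 1.6546e+10 ≈ 1.7094e-06
Gain = 20 log₁₀(1.7094e-06) ≈ -115.34 dB
∠H = 45.00° − 214.61° = -169.61°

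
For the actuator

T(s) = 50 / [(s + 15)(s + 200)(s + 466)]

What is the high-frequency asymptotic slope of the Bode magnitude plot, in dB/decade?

Each pole contributes −20 dB/decade at high frequency; each zero contributes +20 dB/decade.
Net: 0 zero(s) − 3 pole(s) → -60 dB/decade.

-60 dB/decade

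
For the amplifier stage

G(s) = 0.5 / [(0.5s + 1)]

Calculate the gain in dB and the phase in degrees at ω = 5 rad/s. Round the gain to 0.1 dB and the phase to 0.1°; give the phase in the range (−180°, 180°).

At ω = 5 rad/s:
pole (1 + j5·0.5) = 1 + j2.5 → |·| ≈ 2.6926, ∠ ≈ 68.20°
|G| = 0.5 · 1 / (2.6926) ≈ 0.18569
Gain = 20 log₁₀(0.18569) ≈ -14.62 dB
∠G = (0°) − (68.20°) = -68.20°

-14.6 dB, -68.2°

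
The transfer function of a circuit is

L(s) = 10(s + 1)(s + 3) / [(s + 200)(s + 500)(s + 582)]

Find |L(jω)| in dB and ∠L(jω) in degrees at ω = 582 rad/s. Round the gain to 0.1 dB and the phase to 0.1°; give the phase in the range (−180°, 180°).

-41.2 dB, 14.2°

At s = jω = j582:
zero (s+1): 1 + j582 → |·| = √(1²+582²) = √338725 ≈ 582, ∠ = arctan(582/1) ≈ 89.90°
zero (s+3): 3 + j582 → |·| = √(3²+582²) = √338733 ≈ 582.01, ∠ = arctan(582/3) ≈ 89.70°
pole (s+200): 200 + j582 → |·| = √(200²+582²) = √378724 ≈ 615.41, ∠ = arctan(582/200) ≈ 71.04°
pole (s+500): 500 + j582 → |·| = √(500²+582²) = √588724 ≈ 767.28, ∠ = arctan(582/500) ≈ 49.33°
pole (s+582): 582 + j582 → |·| = √(582²+582²) = √677448 ≈ 823.07, ∠ = arctan(582/582) ≈ 45.00°
|L| = 10 · 3.3873e+05 / 3.8865e+08 ≈ 0.0087156
Gain = 20 log₁₀(0.0087156) ≈ -41.19 dB
∠L = 179.60° − 165.37° = 14.23°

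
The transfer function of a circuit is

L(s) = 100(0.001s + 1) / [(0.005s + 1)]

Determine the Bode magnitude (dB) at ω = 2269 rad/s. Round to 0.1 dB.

At ω = 2269 rad/s:
zero (1 + j2269·0.001) = 1 + j2.269 → |·| ≈ 2.4796, ∠ ≈ 66.22°
pole (1 + j2269·0.005) = 1 + j11.345 → |·| ≈ 11.389, ∠ ≈ 84.96°
|L| = 100 · 2.4796 / (11.389) ≈ 21.772
Gain = 20 log₁₀(21.772) ≈ 26.76 dB

26.8 dB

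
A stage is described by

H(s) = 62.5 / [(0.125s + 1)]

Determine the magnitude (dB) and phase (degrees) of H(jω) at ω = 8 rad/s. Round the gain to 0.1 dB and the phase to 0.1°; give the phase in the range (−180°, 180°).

At ω = 8 rad/s:
pole (1 + j8·0.125) = 1 + j1 → |·| ≈ 1.4142, ∠ ≈ 45.00°
|H| = 62.5 · 1 / (1.4142) ≈ 44.195
Gain = 20 log₁₀(44.195) ≈ 32.91 dB
∠H = (0°) − (45.00°) = -45.00°

32.9 dB, -45.0°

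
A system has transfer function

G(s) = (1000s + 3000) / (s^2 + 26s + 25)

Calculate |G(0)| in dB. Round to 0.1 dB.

G(0) = 3000 / 25 = 120
20 log₁₀(120) ≈ 41.58 dB

41.6 dB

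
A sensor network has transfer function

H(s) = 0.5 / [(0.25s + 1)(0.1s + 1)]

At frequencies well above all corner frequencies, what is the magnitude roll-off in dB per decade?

Each pole contributes −20 dB/decade at high frequency; each zero contributes +20 dB/decade.
Net: 0 zero(s) − 2 pole(s) → -40 dB/decade.

-40 dB/decade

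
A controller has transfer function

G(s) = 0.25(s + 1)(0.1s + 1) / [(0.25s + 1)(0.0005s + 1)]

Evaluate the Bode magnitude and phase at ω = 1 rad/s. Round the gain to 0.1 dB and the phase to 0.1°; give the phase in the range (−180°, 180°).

At ω = 1 rad/s:
zero (1 + j1·1) = 1 + j1 → |·| ≈ 1.4142, ∠ ≈ 45.00°
zero (1 + j1·0.1) = 1 + j0.1 → |·| ≈ 1.005, ∠ ≈ 5.71°
pole (1 + j1·0.25) = 1 + j0.25 → |·| ≈ 1.0308, ∠ ≈ 14.04°
pole (1 + j1·0.0005) = 1 + j0.0005 → |·| ≈ 1, ∠ ≈ 0.03°
|G| = 0.25 · 1.4142 · 1.005 / (1.0308 · 1) ≈ 0.3447
Gain = 20 log₁₀(0.3447) ≈ -9.25 dB
∠G = (45.00° + 5.71°) − (14.04° + 0.03°) = 36.64°

-9.3 dB, 36.6°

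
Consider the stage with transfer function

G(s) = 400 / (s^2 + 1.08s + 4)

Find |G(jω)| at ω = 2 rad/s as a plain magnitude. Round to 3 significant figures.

At s = jω = j2:
quadratic: (j2)² + 1.08·j2 + 4 = 0 + j2.16 → |·| ≈ 2.16, ∠ ≈ 90.00°
|G| = 400 / 2.16 ≈ 185.19

185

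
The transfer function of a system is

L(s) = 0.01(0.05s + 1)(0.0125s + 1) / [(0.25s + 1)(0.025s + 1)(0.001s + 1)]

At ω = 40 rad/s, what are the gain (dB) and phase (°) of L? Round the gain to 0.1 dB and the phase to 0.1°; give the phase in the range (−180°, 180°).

At ω = 40 rad/s:
zero (1 + j40·0.05) = 1 + j2 → |·| ≈ 2.2361, ∠ ≈ 63.43°
zero (1 + j40·0.0125) = 1 + j0.5 → |·| ≈ 1.118, ∠ ≈ 26.57°
pole (1 + j40·0.25) = 1 + j10 → |·| ≈ 10.05, ∠ ≈ 84.29°
pole (1 + j40·0.025) = 1 + j1 → |·| ≈ 1.4142, ∠ ≈ 45.00°
pole (1 + j40·0.001) = 1 + j0.04 → |·| ≈ 1.0008, ∠ ≈ 2.29°
|L| = 0.01 · 2.2361 · 1.118 / (10.05 · 1.4142 · 1.0008) ≈ 0.0017576
Gain = 20 log₁₀(0.0017576) ≈ -55.10 dB
∠L = (63.43° + 26.57°) − (84.29° + 45.00° + 2.29°) = -41.58°

-55.1 dB, -41.6°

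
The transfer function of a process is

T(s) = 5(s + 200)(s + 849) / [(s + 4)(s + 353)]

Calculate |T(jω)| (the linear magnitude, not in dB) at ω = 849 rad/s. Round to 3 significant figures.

6.71

At s = jω = j849:
zero (s+200): 200 + j849 → |·| = √(200²+849²) = √760801 ≈ 872.24, ∠ = arctan(849/200) ≈ 76.74°
zero (s+849): 849 + j849 → |·| = √(849²+849²) = √1441602 ≈ 1200.7, ∠ = arctan(849/849) ≈ 45.00°
pole (s+4): 4 + j849 → |·| = √(4²+849²) = √720817 ≈ 849.01, ∠ = arctan(849/4) ≈ 89.73°
pole (s+353): 353 + j849 → |·| = √(353²+849²) = √845410 ≈ 919.46, ∠ = arctan(849/353) ≈ 67.42°
|T| = 5 · 1.0473e+06 / 7.8063e+05 ≈ 6.708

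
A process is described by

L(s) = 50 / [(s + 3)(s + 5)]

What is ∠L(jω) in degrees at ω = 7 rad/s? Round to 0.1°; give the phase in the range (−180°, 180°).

-121.3°

At s = jω = j7:
pole (s+3): 3 + j7 → |·| = √(3²+7²) = √58 ≈ 7.6158, ∠ = arctan(7/3) ≈ 66.80°
pole (s+5): 5 + j7 → |·| = √(5²+7²) = √74 ≈ 8.6023, ∠ = arctan(7/5) ≈ 54.46°
∠L = 0.00° − 121.26° = -121.26°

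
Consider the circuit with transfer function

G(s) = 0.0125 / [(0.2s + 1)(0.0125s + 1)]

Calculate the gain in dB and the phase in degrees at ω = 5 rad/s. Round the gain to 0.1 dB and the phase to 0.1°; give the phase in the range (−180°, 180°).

-41.1 dB, -48.6°

At ω = 5 rad/s:
pole (1 + j5·0.2) = 1 + j1 → |·| ≈ 1.4142, ∠ ≈ 45.00°
pole (1 + j5·0.0125) = 1 + j0.0625 → |·| ≈ 1.002, ∠ ≈ 3.58°
|G| = 0.0125 · 1 / (1.4142 · 1.002) ≈ 0.0088213
Gain = 20 log₁₀(0.0088213) ≈ -41.09 dB
∠G = (0°) − (45.00° + 3.58°) = -48.58°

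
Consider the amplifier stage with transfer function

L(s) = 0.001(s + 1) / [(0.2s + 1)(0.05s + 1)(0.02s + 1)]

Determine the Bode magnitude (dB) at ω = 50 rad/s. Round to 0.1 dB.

At ω = 50 rad/s:
zero (1 + j50·1) = 1 + j50 → |·| ≈ 50.01, ∠ ≈ 88.85°
pole (1 + j50·0.2) = 1 + j10 → |·| ≈ 10.05, ∠ ≈ 84.29°
pole (1 + j50·0.05) = 1 + j2.5 → |·| ≈ 2.6926, ∠ ≈ 68.20°
pole (1 + j50·0.02) = 1 + j1 → |·| ≈ 1.4142, ∠ ≈ 45.00°
|L| = 0.001 · 50.01 / (10.05 · 2.6926 · 1.4142) ≈ 0.0013068
Gain = 20 log₁₀(0.0013068) ≈ -57.68 dB

-57.7 dB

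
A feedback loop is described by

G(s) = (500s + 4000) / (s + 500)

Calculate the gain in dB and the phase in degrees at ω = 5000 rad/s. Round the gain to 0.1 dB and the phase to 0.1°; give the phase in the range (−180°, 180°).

Substitute s = j5000:
Numerator: 500(j5000) + 4000 = 4000 + j2500000
Denominator: (j5000) + 500 = 500 + j5000
|N| = √(4000² + 2500000²) ≈ 2.5e+06, ∠N ≈ 89.91°
|D| = √(500² + 5000²) ≈ 5024.9, ∠D ≈ 84.29°
|G| = 2.5e+06 / 5024.9 ≈ 497.52
Gain = 20 log₁₀(497.52) ≈ 53.94 dB
∠G = 89.91° − 84.29° = 5.62°

53.9 dB, 5.6°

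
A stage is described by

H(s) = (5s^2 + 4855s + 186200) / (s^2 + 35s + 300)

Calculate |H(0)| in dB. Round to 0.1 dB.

H(0) = 186200 / 300 ≈ 620.67
20 log₁₀(620.67) ≈ 55.86 dB

55.9 dB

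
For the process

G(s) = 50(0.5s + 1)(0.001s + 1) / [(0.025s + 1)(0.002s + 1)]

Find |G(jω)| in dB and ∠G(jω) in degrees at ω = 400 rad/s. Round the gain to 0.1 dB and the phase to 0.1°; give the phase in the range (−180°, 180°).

At ω = 400 rad/s:
zero (1 + j400·0.5) = 1 + j200 → |·| ≈ 200, ∠ ≈ 89.71°
zero (1 + j400·0.001) = 1 + j0.4 → |·| ≈ 1.077, ∠ ≈ 21.80°
pole (1 + j400·0.025) = 1 + j10 → |·| ≈ 10.05, ∠ ≈ 84.29°
pole (1 + j400·0.002) = 1 + j0.8 → |·| ≈ 1.2806, ∠ ≈ 38.66°
|G| = 50 · 200 · 1.077 / (10.05 · 1.2806) ≈ 836.83
Gain = 20 log₁₀(836.83) ≈ 58.45 dB
∠G = (89.71° + 21.80°) − (84.29° + 38.66°) = -11.44°

58.5 dB, -11.4°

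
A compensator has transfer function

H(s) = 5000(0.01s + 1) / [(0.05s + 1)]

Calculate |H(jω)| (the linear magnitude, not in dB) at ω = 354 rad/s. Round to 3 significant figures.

At ω = 354 rad/s:
zero (1 + j354·0.01) = 1 + j3.54 → |·| ≈ 3.6785, ∠ ≈ 74.23°
pole (1 + j354·0.05) = 1 + j17.7 → |·| ≈ 17.728, ∠ ≈ 86.77°
|H| = 5000 · 3.6785 / (17.728) ≈ 1037.5

1.04e+03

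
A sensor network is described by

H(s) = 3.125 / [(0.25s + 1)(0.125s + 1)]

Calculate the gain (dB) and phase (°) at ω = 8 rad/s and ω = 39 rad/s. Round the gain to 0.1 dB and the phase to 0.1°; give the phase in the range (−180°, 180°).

At ω = 8 rad/s:
pole (1 + j8·0.25) = 1 + j2 → |·| ≈ 2.2361, ∠ ≈ 63.43°
pole (1 + j8·0.125) = 1 + j1 → |·| ≈ 1.4142, ∠ ≈ 45.00°
|H| = 3.125 · 1 / (2.2361 · 1.4142) ≈ 0.98821
Gain = 20 log₁₀(0.98821) ≈ -0.10 dB
∠H = (0°) − (63.43° + 45.00°) = -108.43°

At ω = 39 rad/s:
pole (1 + j39·0.25) = 1 + j9.75 → |·| ≈ 9.8011, ∠ ≈ 84.14°
pole (1 + j39·0.125) = 1 + j4.875 → |·| ≈ 4.9765, ∠ ≈ 78.41°
|H| = 3.125 · 1 / (9.8011 · 4.9765) ≈ 0.064069
Gain = 20 log₁₀(0.064069) ≈ -23.87 dB
∠H = (0°) − (84.14° + 78.41°) = -162.55°

ω = 8: -0.1 dB, -108.4°; ω = 39: -23.9 dB, -162.6°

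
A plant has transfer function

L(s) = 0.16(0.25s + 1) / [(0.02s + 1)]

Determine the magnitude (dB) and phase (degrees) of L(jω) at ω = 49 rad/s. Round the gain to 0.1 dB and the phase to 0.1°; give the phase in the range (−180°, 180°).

3.0 dB, 40.9°

At ω = 49 rad/s:
zero (1 + j49·0.25) = 1 + j12.25 → |·| ≈ 12.291, ∠ ≈ 85.33°
pole (1 + j49·0.02) = 1 + j0.98 → |·| ≈ 1.4001, ∠ ≈ 44.42°
|L| = 0.16 · 12.291 / (1.4001) ≈ 1.4046
Gain = 20 log₁₀(1.4046) ≈ 2.95 dB
∠L = (85.33°) − (44.42°) = 40.91°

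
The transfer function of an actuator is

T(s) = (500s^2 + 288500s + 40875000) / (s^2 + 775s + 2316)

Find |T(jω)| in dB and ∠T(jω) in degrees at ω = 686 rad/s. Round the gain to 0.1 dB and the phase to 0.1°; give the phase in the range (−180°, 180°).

Substitute s = j686:
Numerator: 500(j686)^2 + 288500(j686) + 40875000 = -194423000 + j197911000
Denominator: (j686)^2 + 775(j686) + 2316 = -468280 + j531650
|N| = √(194423000² + 197911000²) ≈ 2.7743e+08, ∠N ≈ 134.49°
|D| = √(468280² + 531650²) ≈ 7.0848e+05, ∠D ≈ 131.37°
|T| = 2.7743e+08 / 7.0848e+05 ≈ 391.58
Gain = 20 log₁₀(391.58) ≈ 51.86 dB
∠T = 134.49° − 131.37° = 3.12°

51.9 dB, 3.1°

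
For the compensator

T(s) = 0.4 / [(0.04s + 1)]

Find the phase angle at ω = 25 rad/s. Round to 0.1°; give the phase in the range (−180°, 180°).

-45.0°

At ω = 25 rad/s:
pole (1 + j25·0.04) = 1 + j1 → |·| ≈ 1.4142, ∠ ≈ 45.00°
∠T = (0°) − (45.00°) = -45.00°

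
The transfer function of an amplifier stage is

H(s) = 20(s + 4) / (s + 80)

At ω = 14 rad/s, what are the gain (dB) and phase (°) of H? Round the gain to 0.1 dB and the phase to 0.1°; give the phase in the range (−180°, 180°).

At s = jω = j14:
zero (s+4): 4 + j14 → |·| = √(4²+14²) = √212 ≈ 14.56, ∠ = arctan(14/4) ≈ 74.05°
pole (s+80): 80 + j14 → |·| = √(80²+14²) = √6596 ≈ 81.216, ∠ = arctan(14/80) ≈ 9.93°
|H| = 20 · 14.56 / 81.216 ≈ 3.5855
Gain = 20 log₁₀(3.5855) ≈ 11.09 dB
∠H = 74.05° − 9.93° = 64.12°

11.1 dB, 64.1°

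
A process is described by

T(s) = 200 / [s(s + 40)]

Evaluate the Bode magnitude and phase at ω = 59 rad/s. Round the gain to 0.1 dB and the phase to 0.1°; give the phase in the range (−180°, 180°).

At s = jω = j59:
pole (s+40): 40 + j59 → |·| = √(40²+59²) = √5081 ≈ 71.281, ∠ = arctan(59/40) ≈ 55.86°
pole at origin: |s| = 59, ∠ = 90.00° (in denominator)
|T| = 200 / 4205.6 ≈ 0.047556
Gain = 20 log₁₀(0.047556) ≈ -26.46 dB
∠T = 0.00° − 145.86° = -145.86°

-26.5 dB, -145.9°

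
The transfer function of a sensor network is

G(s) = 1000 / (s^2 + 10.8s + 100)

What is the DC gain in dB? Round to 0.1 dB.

G(0) = 1000 / 100 = 10
20 log₁₀(10) ≈ 20.00 dB

20.0 dB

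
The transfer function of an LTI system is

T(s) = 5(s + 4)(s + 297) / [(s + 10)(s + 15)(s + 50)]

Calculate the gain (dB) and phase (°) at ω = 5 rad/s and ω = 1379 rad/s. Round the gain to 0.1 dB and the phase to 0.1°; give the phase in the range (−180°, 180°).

ω = 5: 0.6 dB, 1.6°; ω = 1379: -48.6 dB, -99.2°

At s = jω = j5:
zero (s+4): 4 + j5 → |·| = √(4²+5²) = √41 ≈ 6.4031, ∠ = arctan(5/4) ≈ 51.34°
zero (s+297): 297 + j5 → |·| = √(297²+5²) = √88234 ≈ 297.04, ∠ = arctan(5/297) ≈ 0.96°
pole (s+10): 10 + j5 → |·| = √(10²+5²) = √125 ≈ 11.18, ∠ = arctan(5/10) ≈ 26.57°
pole (s+15): 15 + j5 → |·| = √(15²+5²) = √250 ≈ 15.811, ∠ = arctan(5/15) ≈ 18.43°
pole (s+50): 50 + j5 → |·| = √(50²+5²) = √2525 ≈ 50.249, ∠ = arctan(5/50) ≈ 5.71°
|T| = 5 · 1902 / 8882.4 ≈ 1.0707
Gain = 20 log₁₀(1.0707) ≈ 0.59 dB
∠T = 52.30° − 50.71° = 1.59°

At s = jω = j1379:
zero (s+4): 4 + j1379 → |·| = √(4²+1379²) = √1901657 ≈ 1379, ∠ = arctan(1379/4) ≈ 89.83°
zero (s+297): 297 + j1379 → |·| = √(297²+1379²) = √1989850 ≈ 1410.6, ∠ = arctan(1379/297) ≈ 77.85°
pole (s+10): 10 + j1379 → |·| = √(10²+1379²) = √1901741 ≈ 1379, ∠ = arctan(1379/10) ≈ 89.58°
pole (s+15): 15 + j1379 → |·| = √(15²+1379²) = √1901866 ≈ 1379.1, ∠ = arctan(1379/15) ≈ 89.38°
pole (s+50): 50 + j1379 → |·| = √(50²+1379²) = √1904141 ≈ 1379.9, ∠ = arctan(1379/50) ≈ 87.92°
|T| = 5 · 1.9452e+06 / 2.6243e+09 ≈ 0.0037061
Gain = 20 log₁₀(0.0037061) ≈ -48.62 dB
∠T = 167.68° − 266.88° = -99.20°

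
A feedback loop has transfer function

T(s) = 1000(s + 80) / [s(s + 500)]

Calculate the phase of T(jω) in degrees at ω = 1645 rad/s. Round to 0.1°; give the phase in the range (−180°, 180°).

-75.9°

At s = jω = j1645:
zero (s+80): 80 + j1645 → |·| = √(80²+1645²) = √2712425 ≈ 1646.9, ∠ = arctan(1645/80) ≈ 87.22°
pole (s+500): 500 + j1645 → |·| = √(500²+1645²) = √2956025 ≈ 1719.3, ∠ = arctan(1645/500) ≈ 73.09°
pole at origin: |s| = 1645, ∠ = 90.00° (in denominator)
∠T = 87.22° − 163.09° = -75.87°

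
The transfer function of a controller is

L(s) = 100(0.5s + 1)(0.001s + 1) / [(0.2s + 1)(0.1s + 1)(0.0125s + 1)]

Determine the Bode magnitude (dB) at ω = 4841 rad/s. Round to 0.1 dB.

At ω = 4841 rad/s:
zero (1 + j4841·0.5) = 1 + j2420.5 → |·| ≈ 2420.5, ∠ ≈ 89.98°
zero (1 + j4841·0.001) = 1 + j4.841 → |·| ≈ 4.9432, ∠ ≈ 78.33°
pole (1 + j4841·0.2) = 1 + j968.2 → |·| ≈ 968.2, ∠ ≈ 89.94°
pole (1 + j4841·0.1) = 1 + j484.1 → |·| ≈ 484.1, ∠ ≈ 89.88°
pole (1 + j4841·0.0125) = 1 + j60.5125 → |·| ≈ 60.521, ∠ ≈ 89.05°
|L| = 100 · 2420.5 · 4.9432 / (968.2 · 484.1 · 60.521) ≈ 0.04218
Gain = 20 log₁₀(0.04218) ≈ -27.50 dB

-27.5 dB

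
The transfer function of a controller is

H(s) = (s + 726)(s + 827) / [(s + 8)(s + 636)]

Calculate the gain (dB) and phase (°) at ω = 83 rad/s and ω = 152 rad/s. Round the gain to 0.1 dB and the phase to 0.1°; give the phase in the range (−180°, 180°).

At s = jω = j83:
zero (s+726): 726 + j83 → |·| = √(726²+83²) = √533965 ≈ 730.73, ∠ = arctan(83/726) ≈ 6.52°
zero (s+827): 827 + j83 → |·| = √(827²+83²) = √690818 ≈ 831.15, ∠ = arctan(83/827) ≈ 5.73°
pole (s+8): 8 + j83 → |·| = √(8²+83²) = √6953 ≈ 83.385, ∠ = arctan(83/8) ≈ 84.49°
pole (s+636): 636 + j83 → |·| = √(636²+83²) = √411385 ≈ 641.39, ∠ = arctan(83/636) ≈ 7.44°
|H| = 1 · 6.0735e+05 / 53482 ≈ 11.356
Gain = 20 log₁₀(11.356) ≈ 21.10 dB
∠H = 12.25° − 91.93° = -79.68°

At s = jω = j152:
zero (s+726): 726 + j152 → |·| = √(726²+152²) = √550180 ≈ 741.74, ∠ = arctan(152/726) ≈ 11.83°
zero (s+827): 827 + j152 → |·| = √(827²+152²) = √707033 ≈ 840.85, ∠ = arctan(152/827) ≈ 10.41°
pole (s+8): 8 + j152 → |·| = √(8²+152²) = √23168 ≈ 152.21, ∠ = arctan(152/8) ≈ 86.99°
pole (s+636): 636 + j152 → |·| = √(636²+152²) = √427600 ≈ 653.91, ∠ = arctan(152/636) ≈ 13.44°
|H| = 1 · 6.2369e+05 / 99532 ≈ 6.2662
Gain = 20 log₁₀(6.2662) ≈ 15.94 dB
∠H = 22.24° − 100.43° = -78.19°

ω = 83: 21.1 dB, -79.7°; ω = 152: 15.9 dB, -78.2°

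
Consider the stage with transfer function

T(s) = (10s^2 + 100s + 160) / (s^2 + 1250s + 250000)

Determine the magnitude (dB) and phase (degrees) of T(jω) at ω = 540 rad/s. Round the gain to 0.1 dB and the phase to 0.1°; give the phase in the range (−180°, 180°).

12.7 dB, 85.4°

Substitute s = j540:
Numerator: 10(j540)^2 + 100(j540) + 160 = -2915840 + j54000
Denominator: (j540)^2 + 1250(j540) + 250000 = -41600 + j675000
|N| = √(2915840² + 54000²) ≈ 2.9163e+06, ∠N ≈ 178.94°
|D| = √(41600² + 675000²) ≈ 6.7628e+05, ∠D ≈ 93.53°
|T| = 2.9163e+06 / 6.7628e+05 ≈ 4.3123
Gain = 20 log₁₀(4.3123) ≈ 12.69 dB
∠T = 178.94° − 93.53° = 85.41°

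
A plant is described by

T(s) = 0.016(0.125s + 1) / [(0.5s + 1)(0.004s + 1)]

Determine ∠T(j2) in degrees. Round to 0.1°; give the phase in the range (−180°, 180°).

At ω = 2 rad/s:
zero (1 + j2·0.125) = 1 + j0.25 → |·| ≈ 1.0308, ∠ ≈ 14.04°
pole (1 + j2·0.5) = 1 + j1 → |·| ≈ 1.4142, ∠ ≈ 45.00°
pole (1 + j2·0.004) = 1 + j0.008 → |·| ≈ 1, ∠ ≈ 0.46°
∠T = (14.04°) − (45.00° + 0.46°) = -31.42°

-31.4°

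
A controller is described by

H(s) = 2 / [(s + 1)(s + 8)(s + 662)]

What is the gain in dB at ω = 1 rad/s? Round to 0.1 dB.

At s = jω = j1:
pole (s+1): 1 + j1 → |·| = √(1²+1²) = √2 ≈ 1.4142, ∠ = arctan(1/1) ≈ 45.00°
pole (s+8): 8 + j1 → |·| = √(8²+1²) = √65 ≈ 8.0623, ∠ = arctan(1/8) ≈ 7.13°
pole (s+662): 662 + j1 → |·| = √(662²+1²) = √438245 ≈ 662, ∠ = arctan(1/662) ≈ 0.09°
|H| = 2 / 7547.9 ≈ 0.00026497
Gain = 20 log₁₀(0.00026497) ≈ -71.54 dB

-71.5 dB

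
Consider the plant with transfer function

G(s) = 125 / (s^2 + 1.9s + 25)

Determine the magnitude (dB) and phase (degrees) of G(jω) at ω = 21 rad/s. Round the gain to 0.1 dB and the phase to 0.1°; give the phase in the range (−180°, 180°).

At s = jω = j21:
quadratic: (j21)² + 1.9·j21 + 25 = -416 + j39.9 → |·| ≈ 417.91, ∠ ≈ 174.52°
|G| = 125 / 417.91 ≈ 0.29911
Gain = 20 log₁₀(0.29911) ≈ -10.48 dB
∠G = 0.00° − 174.52° = -174.52°

-10.5 dB, -174.5°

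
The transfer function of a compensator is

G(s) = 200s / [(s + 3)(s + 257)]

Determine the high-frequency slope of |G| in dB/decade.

Each pole contributes −20 dB/decade at high frequency; each zero contributes +20 dB/decade.
Net: 1 zero(s) − 2 pole(s) → -20 dB/decade.

-20 dB/decade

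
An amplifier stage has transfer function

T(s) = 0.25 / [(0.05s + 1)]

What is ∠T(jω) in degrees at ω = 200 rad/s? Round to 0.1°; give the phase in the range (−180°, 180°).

-84.3°

At ω = 200 rad/s:
pole (1 + j200·0.05) = 1 + j10 → |·| ≈ 10.05, ∠ ≈ 84.29°
∠T = (0°) − (84.29°) = -84.29°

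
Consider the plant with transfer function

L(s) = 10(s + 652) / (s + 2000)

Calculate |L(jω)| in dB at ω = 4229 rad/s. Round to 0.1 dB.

At s = jω = j4229:
zero (s+652): 652 + j4229 → |·| = √(652²+4229²) = √18309545 ≈ 4279, ∠ = arctan(4229/652) ≈ 81.24°
pole (s+2000): 2000 + j4229 → |·| = √(2000²+4229²) = √21884441 ≈ 4678.1, ∠ = arctan(4229/2000) ≈ 64.69°
|L| = 10 · 4279 / 4678.1 ≈ 9.1469
Gain = 20 log₁₀(9.1469) ≈ 19.23 dB

19.2 dB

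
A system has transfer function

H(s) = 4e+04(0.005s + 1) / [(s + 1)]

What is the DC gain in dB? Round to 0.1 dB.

H(0) = 4e+04 · 1 / 1 = 40000
20 log₁₀(40000) ≈ 92.04 dB

92.0 dB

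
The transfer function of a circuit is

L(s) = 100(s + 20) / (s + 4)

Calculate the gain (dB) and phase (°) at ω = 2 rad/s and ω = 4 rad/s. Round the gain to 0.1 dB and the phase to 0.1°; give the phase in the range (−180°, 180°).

ω = 2: 53.1 dB, -20.9°; ω = 4: 51.1 dB, -33.7°

At s = jω = j2:
zero (s+20): 20 + j2 → |·| = √(20²+2²) = √404 ≈ 20.1, ∠ = arctan(2/20) ≈ 5.71°
pole (s+4): 4 + j2 → |·| = √(4²+2²) = √20 ≈ 4.4721, ∠ = arctan(2/4) ≈ 26.57°
|L| = 100 · 20.1 / 4.4721 ≈ 449.45
Gain = 20 log₁₀(449.45) ≈ 53.05 dB
∠L = 5.71° − 26.57° = -20.86°

At s = jω = j4:
zero (s+20): 20 + j4 → |·| = √(20²+4²) = √416 ≈ 20.396, ∠ = arctan(4/20) ≈ 11.31°
pole (s+4): 4 + j4 → |·| = √(4²+4²) = √32 ≈ 5.6569, ∠ = arctan(4/4) ≈ 45.00°
|L| = 100 · 20.396 / 5.6569 ≈ 360.55
Gain = 20 log₁₀(360.55) ≈ 51.14 dB
∠L = 11.31° − 45.00° = -33.69°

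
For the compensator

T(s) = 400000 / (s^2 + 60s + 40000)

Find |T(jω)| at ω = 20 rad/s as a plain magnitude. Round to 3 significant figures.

At s = jω = j20:
quadratic: (j20)² + 60·j20 + 40000 = 39600 + j1200 → |·| ≈ 39618, ∠ ≈ 1.74°
|T| = 400000 / 39618 ≈ 10.096

10.1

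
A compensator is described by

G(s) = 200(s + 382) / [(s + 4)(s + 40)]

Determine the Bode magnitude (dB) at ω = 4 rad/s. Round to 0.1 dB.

50.5 dB

At s = jω = j4:
zero (s+382): 382 + j4 → |·| = √(382²+4²) = √145940 ≈ 382.02, ∠ = arctan(4/382) ≈ 0.60°
pole (s+4): 4 + j4 → |·| = √(4²+4²) = √32 ≈ 5.6569, ∠ = arctan(4/4) ≈ 45.00°
pole (s+40): 40 + j4 → |·| = √(40²+4²) = √1616 ≈ 40.2, ∠ = arctan(4/40) ≈ 5.71°
|G| = 200 · 382.02 / 227.41 ≈ 335.97
Gain = 20 log₁₀(335.97) ≈ 50.53 dB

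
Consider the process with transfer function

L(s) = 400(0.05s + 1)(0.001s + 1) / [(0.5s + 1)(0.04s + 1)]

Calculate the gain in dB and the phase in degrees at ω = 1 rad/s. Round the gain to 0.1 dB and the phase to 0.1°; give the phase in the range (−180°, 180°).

51.1 dB, -25.9°

At ω = 1 rad/s:
zero (1 + j1·0.05) = 1 + j0.05 → |·| ≈ 1.0012, ∠ ≈ 2.86°
zero (1 + j1·0.001) = 1 + j0.001 → |·| ≈ 1, ∠ ≈ 0.06°
pole (1 + j1·0.5) = 1 + j0.5 → |·| ≈ 1.118, ∠ ≈ 26.57°
pole (1 + j1·0.04) = 1 + j0.04 → |·| ≈ 1.0008, ∠ ≈ 2.29°
|L| = 400 · 1.0012 · 1 / (1.118 · 1.0008) ≈ 357.92
Gain = 20 log₁₀(357.92) ≈ 51.08 dB
∠L = (2.86° + 0.06°) − (26.57° + 2.29°) = -25.94°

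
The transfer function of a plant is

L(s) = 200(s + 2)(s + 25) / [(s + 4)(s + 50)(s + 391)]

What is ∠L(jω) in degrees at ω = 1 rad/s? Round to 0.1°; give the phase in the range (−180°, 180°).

13.5°

At s = jω = j1:
zero (s+2): 2 + j1 → |·| = √(2²+1²) = √5 ≈ 2.2361, ∠ = arctan(1/2) ≈ 26.57°
zero (s+25): 25 + j1 → |·| = √(25²+1²) = √626 ≈ 25.02, ∠ = arctan(1/25) ≈ 2.29°
pole (s+4): 4 + j1 → |·| = √(4²+1²) = √17 ≈ 4.1231, ∠ = arctan(1/4) ≈ 14.04°
pole (s+50): 50 + j1 → |·| = √(50²+1²) = √2501 ≈ 50.01, ∠ = arctan(1/50) ≈ 1.15°
pole (s+391): 391 + j1 → |·| = √(391²+1²) = √152882 ≈ 391, ∠ = arctan(1/391) ≈ 0.15°
∠L = 28.86° − 15.34° = 13.52°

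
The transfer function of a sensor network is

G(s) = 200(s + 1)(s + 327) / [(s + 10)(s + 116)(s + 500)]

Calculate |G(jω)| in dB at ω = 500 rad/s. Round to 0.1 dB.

At s = jω = j500:
zero (s+1): 1 + j500 → |·| = √(1²+500²) = √250001 ≈ 500, ∠ = arctan(500/1) ≈ 89.89°
zero (s+327): 327 + j500 → |·| = √(327²+500²) = √356929 ≈ 597.44, ∠ = arctan(500/327) ≈ 56.82°
pole (s+10): 10 + j500 → |·| = √(10²+500²) = √250100 ≈ 500.1, ∠ = arctan(500/10) ≈ 88.85°
pole (s+116): 116 + j500 → |·| = √(116²+500²) = √263456 ≈ 513.28, ∠ = arctan(500/116) ≈ 76.94°
pole (s+500): 500 + j500 → |·| = √(500²+500²) = √500000 ≈ 707.11, ∠ = arctan(500/500) ≈ 45.00°
|G| = 200 · 2.9872e+05 / 1.8151e+08 ≈ 0.32915
Gain = 20 log₁₀(0.32915) ≈ -9.65 dB

-9.7 dB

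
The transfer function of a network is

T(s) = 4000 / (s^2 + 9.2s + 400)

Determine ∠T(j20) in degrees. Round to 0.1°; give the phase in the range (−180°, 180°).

-90.0°

At s = jω = j20:
quadratic: (j20)² + 9.2·j20 + 400 = 0 + j184 → |·| ≈ 184, ∠ ≈ 90.00°
∠T = 0.00° − 90.00° = -90.00°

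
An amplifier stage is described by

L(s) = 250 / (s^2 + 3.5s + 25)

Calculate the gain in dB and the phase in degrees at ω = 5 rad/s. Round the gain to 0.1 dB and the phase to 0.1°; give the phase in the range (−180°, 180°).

23.1 dB, -90.0°

At s = jω = j5:
quadratic: (j5)² + 3.5·j5 + 25 = 0 + j17.5 → |·| ≈ 17.5, ∠ ≈ 90.00°
|L| = 250 / 17.5 ≈ 14.286
Gain = 20 log₁₀(14.286) ≈ 23.10 dB
∠L = 0.00° − 90.00° = -90.00°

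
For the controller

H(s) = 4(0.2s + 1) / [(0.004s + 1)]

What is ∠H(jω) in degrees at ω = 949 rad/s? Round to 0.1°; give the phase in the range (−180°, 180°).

At ω = 949 rad/s:
zero (1 + j949·0.2) = 1 + j189.8 → |·| ≈ 189.8, ∠ ≈ 89.70°
pole (1 + j949·0.004) = 1 + j3.796 → |·| ≈ 3.9255, ∠ ≈ 75.24°
∠H = (89.70°) − (75.24°) = 14.46°

14.5°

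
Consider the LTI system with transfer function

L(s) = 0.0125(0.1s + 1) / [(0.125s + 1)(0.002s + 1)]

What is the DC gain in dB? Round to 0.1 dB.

-38.1 dB

L(0) = 0.0125 · 1 / 1 = 0.0125
20 log₁₀(0.0125) ≈ -38.06 dB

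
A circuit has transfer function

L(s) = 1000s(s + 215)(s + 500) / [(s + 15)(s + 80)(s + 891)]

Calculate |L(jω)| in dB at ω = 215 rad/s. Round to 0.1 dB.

At s = jω = j215:
zero (s+215): 215 + j215 → |·| = √(215²+215²) = √92450 ≈ 304.06, ∠ = arctan(215/215) ≈ 45.00°
zero (s+500): 500 + j215 → |·| = √(500²+215²) = √296225 ≈ 544.27, ∠ = arctan(215/500) ≈ 23.27°
zero at origin: s = j215 → |·| = 215, ∠ = 90.00°
pole (s+15): 15 + j215 → |·| = √(15²+215²) = √46450 ≈ 215.52, ∠ = arctan(215/15) ≈ 86.01°
pole (s+80): 80 + j215 → |·| = √(80²+215²) = √52625 ≈ 229.4, ∠ = arctan(215/80) ≈ 69.59°
pole (s+891): 891 + j215 → |·| = √(891²+215²) = √840106 ≈ 916.57, ∠ = arctan(215/891) ≈ 13.57°
|L| = 1000 · 3.5581e+07 / 4.5315e+07 ≈ 785.19
Gain = 20 log₁₀(785.19) ≈ 57.90 dB

57.9 dB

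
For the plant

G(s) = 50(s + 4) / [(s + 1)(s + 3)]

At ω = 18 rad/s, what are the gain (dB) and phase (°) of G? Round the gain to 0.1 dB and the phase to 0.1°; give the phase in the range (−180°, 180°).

9.0 dB, -89.9°

At s = jω = j18:
zero (s+4): 4 + j18 → |·| = √(4²+18²) = √340 ≈ 18.439, ∠ = arctan(18/4) ≈ 77.47°
pole (s+1): 1 + j18 → |·| = √(1²+18²) = √325 ≈ 18.028, ∠ = arctan(18/1) ≈ 86.82°
pole (s+3): 3 + j18 → |·| = √(3²+18²) = √333 ≈ 18.248, ∠ = arctan(18/3) ≈ 80.54°
|G| = 50 · 18.439 / 328.97 ≈ 2.8025
Gain = 20 log₁₀(2.8025) ≈ 8.95 dB
∠G = 77.47° − 167.36° = -89.89°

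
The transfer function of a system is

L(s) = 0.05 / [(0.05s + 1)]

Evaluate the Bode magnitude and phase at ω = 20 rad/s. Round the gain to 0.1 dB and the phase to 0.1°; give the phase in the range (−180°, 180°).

At ω = 20 rad/s:
pole (1 + j20·0.05) = 1 + j1 → |·| ≈ 1.4142, ∠ ≈ 45.00°
|L| = 0.05 · 1 / (1.4142) ≈ 0.035356
Gain = 20 log₁₀(0.035356) ≈ -29.03 dB
∠L = (0°) − (45.00°) = -45.00°

-29.0 dB, -45.0°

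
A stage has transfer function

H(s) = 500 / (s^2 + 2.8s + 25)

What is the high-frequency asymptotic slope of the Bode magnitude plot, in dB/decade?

Each pole contributes −20 dB/decade at high frequency; each zero contributes +20 dB/decade.
Net: 0 zero(s) − 2 pole(s) → -40 dB/decade.

-40 dB/decade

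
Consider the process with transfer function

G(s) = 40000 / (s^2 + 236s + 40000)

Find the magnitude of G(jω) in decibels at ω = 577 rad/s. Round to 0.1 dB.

At s = jω = j577:
quadratic: (j577)² + 236·j577 + 40000 = -292929 + j136172 → |·| ≈ 3.2303e+05, ∠ ≈ 155.07°
|G| = 40000 / 3.2303e+05 ≈ 0.12383
Gain = 20 log₁₀(0.12383) ≈ -18.14 dB

-18.1 dB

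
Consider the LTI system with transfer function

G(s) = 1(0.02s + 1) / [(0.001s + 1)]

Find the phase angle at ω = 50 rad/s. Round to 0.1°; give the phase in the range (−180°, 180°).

At ω = 50 rad/s:
zero (1 + j50·0.02) = 1 + j1 → |·| ≈ 1.4142, ∠ ≈ 45.00°
pole (1 + j50·0.001) = 1 + j0.05 → |·| ≈ 1.0012, ∠ ≈ 2.86°
∠G = (45.00°) − (2.86°) = 42.14°

42.1°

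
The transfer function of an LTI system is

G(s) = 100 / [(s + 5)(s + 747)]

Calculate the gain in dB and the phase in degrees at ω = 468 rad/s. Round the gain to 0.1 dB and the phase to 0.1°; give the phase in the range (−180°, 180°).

At s = jω = j468:
pole (s+5): 5 + j468 → |·| = √(5²+468²) = √219049 ≈ 468.03, ∠ = arctan(468/5) ≈ 89.39°
pole (s+747): 747 + j468 → |·| = √(747²+468²) = √777033 ≈ 881.49, ∠ = arctan(468/747) ≈ 32.07°
|G| = 100 / 4.1256e+05 ≈ 0.00024239
Gain = 20 log₁₀(0.00024239) ≈ -72.31 dB
∠G = 0.00° − 121.46° = -121.46°

-72.3 dB, -121.5°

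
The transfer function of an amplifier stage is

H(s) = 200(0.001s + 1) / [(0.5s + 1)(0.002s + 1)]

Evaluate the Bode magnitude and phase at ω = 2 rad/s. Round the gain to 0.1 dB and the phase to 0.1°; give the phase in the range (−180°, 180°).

At ω = 2 rad/s:
zero (1 + j2·0.001) = 1 + j0.002 → |·| ≈ 1, ∠ ≈ 0.11°
pole (1 + j2·0.5) = 1 + j1 → |·| ≈ 1.4142, ∠ ≈ 45.00°
pole (1 + j2·0.002) = 1 + j0.004 → |·| ≈ 1, ∠ ≈ 0.23°
|H| = 200 · 1 / (1.4142 · 1) ≈ 141.42
Gain = 20 log₁₀(141.42) ≈ 43.01 dB
∠H = (0.11°) − (45.00° + 0.23°) = -45.12°

43.0 dB, -45.1°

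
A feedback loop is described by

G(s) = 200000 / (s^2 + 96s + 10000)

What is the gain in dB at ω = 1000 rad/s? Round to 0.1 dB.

-13.9 dB

At s = jω = j1000:
quadratic: (j1000)² + 96·j1000 + 10000 = -990000 + j96000 → |·| ≈ 9.9464e+05, ∠ ≈ 174.46°
|G| = 200000 / 9.9464e+05 ≈ 0.20108
Gain = 20 log₁₀(0.20108) ≈ -13.93 dB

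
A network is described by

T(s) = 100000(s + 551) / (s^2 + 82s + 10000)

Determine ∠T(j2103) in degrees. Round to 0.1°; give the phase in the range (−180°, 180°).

-102.4°

At s = jω = j2103:
zero (s+551): 551 + j2103 → |·| = √(551²+2103²) = √4726210 ≈ 2174, ∠ = arctan(2103/551) ≈ 75.32°
quadratic: (j2103)² + 82·j2103 + 10000 = -4412609 + j172446 → |·| ≈ 4.416e+06, ∠ ≈ 177.76°
∠T = 75.32° − 177.76° = -102.44°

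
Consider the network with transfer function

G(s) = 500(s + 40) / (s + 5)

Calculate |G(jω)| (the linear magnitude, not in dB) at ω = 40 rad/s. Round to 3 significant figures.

At s = jω = j40:
zero (s+40): 40 + j40 → |·| = √(40²+40²) = √3200 ≈ 56.569, ∠ = arctan(40/40) ≈ 45.00°
pole (s+5): 5 + j40 → |·| = √(5²+40²) = √1625 ≈ 40.311, ∠ = arctan(40/5) ≈ 82.87°
|G| = 500 · 56.569 / 40.311 ≈ 701.66

702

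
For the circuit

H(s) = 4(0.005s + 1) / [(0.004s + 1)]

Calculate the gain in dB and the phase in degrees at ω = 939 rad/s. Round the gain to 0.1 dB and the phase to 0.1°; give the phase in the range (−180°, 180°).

At ω = 939 rad/s:
zero (1 + j939·0.005) = 1 + j4.695 → |·| ≈ 4.8003, ∠ ≈ 77.98°
pole (1 + j939·0.004) = 1 + j3.756 → |·| ≈ 3.8868, ∠ ≈ 75.09°
|H| = 4 · 4.8003 / (3.8868) ≈ 4.9401
Gain = 20 log₁₀(4.9401) ≈ 13.87 dB
∠H = (77.98°) − (75.09°) = 2.89°

13.9 dB, 2.9°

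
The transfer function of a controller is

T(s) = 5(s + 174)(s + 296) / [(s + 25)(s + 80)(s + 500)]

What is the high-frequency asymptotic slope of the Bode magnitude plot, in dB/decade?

Each pole contributes −20 dB/decade at high frequency; each zero contributes +20 dB/decade.
Net: 2 zero(s) − 3 pole(s) → -20 dB/decade.

-20 dB/decade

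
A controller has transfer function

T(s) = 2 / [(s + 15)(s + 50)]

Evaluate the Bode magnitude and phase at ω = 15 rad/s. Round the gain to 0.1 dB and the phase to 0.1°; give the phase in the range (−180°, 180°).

At s = jω = j15:
pole (s+15): 15 + j15 → |·| = √(15²+15²) = √450 ≈ 21.213, ∠ = arctan(15/15) ≈ 45.00°
pole (s+50): 50 + j15 → |·| = √(50²+15²) = √2725 ≈ 52.202, ∠ = arctan(15/50) ≈ 16.70°
|T| = 2 / 1107.4 ≈ 0.001806
Gain = 20 log₁₀(0.001806) ≈ -54.87 dB
∠T = 0.00° − 61.70° = -61.70°

-54.9 dB, -61.7°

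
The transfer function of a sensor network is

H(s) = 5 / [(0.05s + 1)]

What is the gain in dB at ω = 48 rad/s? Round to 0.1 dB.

At ω = 48 rad/s:
pole (1 + j48·0.05) = 1 + j2.4 → |·| ≈ 2.6, ∠ ≈ 67.38°
|H| = 5 · 1 / (2.6) ≈ 1.9231
Gain = 20 log₁₀(1.9231) ≈ 5.68 dB

5.7 dB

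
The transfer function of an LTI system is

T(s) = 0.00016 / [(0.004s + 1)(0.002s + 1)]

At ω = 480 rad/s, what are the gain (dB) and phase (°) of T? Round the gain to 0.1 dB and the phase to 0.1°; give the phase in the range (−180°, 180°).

-85.5 dB, -106.3°

At ω = 480 rad/s:
pole (1 + j480·0.004) = 1 + j1.92 → |·| ≈ 2.1648, ∠ ≈ 62.49°
pole (1 + j480·0.002) = 1 + j0.96 → |·| ≈ 1.3862, ∠ ≈ 43.83°
|T| = 0.00016 · 1 / (2.1648 · 1.3862) ≈ 5.3318e-05
Gain = 20 log₁₀(5.3318e-05) ≈ -85.46 dB
∠T = (0°) − (62.49° + 43.83°) = -106.32°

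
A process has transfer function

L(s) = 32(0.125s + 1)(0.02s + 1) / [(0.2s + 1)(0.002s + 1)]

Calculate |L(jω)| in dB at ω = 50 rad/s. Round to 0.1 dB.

29.1 dB

At ω = 50 rad/s:
zero (1 + j50·0.125) = 1 + j6.25 → |·| ≈ 6.3295, ∠ ≈ 80.91°
zero (1 + j50·0.02) = 1 + j1 → |·| ≈ 1.4142, ∠ ≈ 45.00°
pole (1 + j50·0.2) = 1 + j10 → |·| ≈ 10.05, ∠ ≈ 84.29°
pole (1 + j50·0.002) = 1 + j0.1 → |·| ≈ 1.005, ∠ ≈ 5.71°
|L| = 32 · 6.3295 · 1.4142 / (10.05 · 1.005) ≈ 28.359
Gain = 20 log₁₀(28.359) ≈ 29.05 dB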